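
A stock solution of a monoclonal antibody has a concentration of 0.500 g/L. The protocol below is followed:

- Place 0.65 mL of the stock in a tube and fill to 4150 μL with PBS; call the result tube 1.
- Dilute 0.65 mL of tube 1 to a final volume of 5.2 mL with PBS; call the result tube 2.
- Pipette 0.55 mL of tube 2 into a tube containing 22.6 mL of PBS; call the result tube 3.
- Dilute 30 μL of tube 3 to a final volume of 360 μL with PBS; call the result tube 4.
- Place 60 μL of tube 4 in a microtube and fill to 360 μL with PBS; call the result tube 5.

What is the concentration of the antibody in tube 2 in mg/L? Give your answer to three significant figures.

9.79 mg/L

Step 1: 0.65 mL brought to 4150 μL → factor 4.15/0.65 = 6.3846
Step 2: 0.65 mL brought to 5.2 mL → factor 5.2/0.65 = 8
Dilution factor through tube 2 = 6.3846 × 8 = 51.077
[tube 2] = 0.500 g/L / 51.077 = 0.009789 g/L = 9.79 mg/L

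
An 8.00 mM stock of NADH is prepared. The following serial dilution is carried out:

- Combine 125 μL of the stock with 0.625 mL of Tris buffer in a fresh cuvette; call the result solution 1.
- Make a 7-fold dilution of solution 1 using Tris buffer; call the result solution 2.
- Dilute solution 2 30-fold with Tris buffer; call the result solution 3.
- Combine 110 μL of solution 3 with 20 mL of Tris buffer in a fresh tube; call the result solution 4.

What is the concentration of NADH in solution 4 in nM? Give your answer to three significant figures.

Step 1: 125 μL + 0.625 mL = 750 μL total → factor 750/125 = 6
Step 2: 7-fold → factor 7
Step 3: 30-fold → factor 30
Step 4: 110 μL + 20 mL = 20110 μL total → factor 20110/110 = 182.82
Overall dilution factor = 6 × 7 × 30 × 182.82 = 2.3035 × 10^5
Final = 8.00 mM / 2.3035 × 10^5 = 3.473 × 10^-5 mM = 34.7 nM

34.7 nM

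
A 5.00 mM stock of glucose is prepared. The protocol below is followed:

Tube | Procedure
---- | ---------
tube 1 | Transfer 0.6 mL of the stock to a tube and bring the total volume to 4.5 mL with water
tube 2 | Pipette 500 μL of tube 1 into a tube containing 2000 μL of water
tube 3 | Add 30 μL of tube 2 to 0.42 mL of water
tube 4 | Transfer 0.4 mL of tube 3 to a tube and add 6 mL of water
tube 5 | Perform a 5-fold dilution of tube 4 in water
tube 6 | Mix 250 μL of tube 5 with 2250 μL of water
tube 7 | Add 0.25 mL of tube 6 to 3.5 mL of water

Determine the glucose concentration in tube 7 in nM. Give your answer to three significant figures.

Step 1: 0.6 mL brought to 4.5 mL → factor 4.5/0.6 = 7.5
Step 2: 500 μL + 2000 μL = 2500 μL total → factor 2500/500 = 5
Step 3: 30 μL + 0.42 mL = 450 μL total → factor 450/30 = 15
Step 4: 0.4 mL + 6 mL = 6.4 mL total → factor 6.4/0.4 = 16
Step 5: 5-fold → factor 5
Step 6: 250 μL + 2250 μL = 2500 μL total → factor 2500/250 = 10
Step 7: 0.25 mL + 3.5 mL = 3.75 mL total → factor 3.75/0.25 = 15
Overall dilution factor = 7.5 × 5 × 15 × 16 × 5 × 10 × 15 = 6.75 × 10^6
Final = 5.00 mM / 6.75 × 10^6 = 7.407 × 10^-7 mM = 0.741 nM

0.741 nM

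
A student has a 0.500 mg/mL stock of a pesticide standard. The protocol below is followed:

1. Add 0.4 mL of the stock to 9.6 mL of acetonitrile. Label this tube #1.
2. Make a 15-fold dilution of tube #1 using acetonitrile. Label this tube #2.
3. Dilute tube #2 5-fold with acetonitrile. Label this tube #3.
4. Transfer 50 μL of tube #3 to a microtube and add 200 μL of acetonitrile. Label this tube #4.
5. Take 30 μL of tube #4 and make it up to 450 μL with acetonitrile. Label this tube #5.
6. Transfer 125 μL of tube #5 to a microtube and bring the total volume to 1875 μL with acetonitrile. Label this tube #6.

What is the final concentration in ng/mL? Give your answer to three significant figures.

Step 1: 0.4 mL + 9.6 mL = 10 mL total → factor 10/0.4 = 25
Step 2: 15-fold → factor 15
Step 3: 5-fold → factor 5
Step 4: 50 μL + 200 μL = 250 μL total → factor 250/50 = 5
Step 5: 30 μL brought to 450 μL → factor 450/30 = 15
Step 6: 125 μL brought to 1875 μL → factor 1875/125 = 15
Overall dilution factor = 25 × 15 × 5 × 5 × 15 × 15 = 2.1094 × 10^6
Final = 0.500 mg/mL / 2.1094 × 10^6 = 2.370 × 10^-7 mg/mL = 0.237 ng/mL

0.237 ng/mL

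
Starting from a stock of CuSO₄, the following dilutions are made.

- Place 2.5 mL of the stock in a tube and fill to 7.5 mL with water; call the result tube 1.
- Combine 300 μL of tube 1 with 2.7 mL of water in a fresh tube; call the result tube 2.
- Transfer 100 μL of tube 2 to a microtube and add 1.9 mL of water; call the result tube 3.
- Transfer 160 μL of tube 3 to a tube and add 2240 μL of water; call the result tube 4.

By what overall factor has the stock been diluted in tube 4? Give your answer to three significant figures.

9.00 × 10^3

Step 1: 2.5 mL brought to 7.5 mL → factor 7.5/2.5 = 3
Step 2: 300 μL + 2.7 mL = 3000 μL total → factor 3000/300 = 10
Step 3: 100 μL + 1.9 mL = 2000 μL total → factor 2000/100 = 20
Step 4: 160 μL + 2240 μL = 2400 μL total → factor 2400/160 = 15
Overall dilution factor = 3 × 10 × 20 × 15 = 9000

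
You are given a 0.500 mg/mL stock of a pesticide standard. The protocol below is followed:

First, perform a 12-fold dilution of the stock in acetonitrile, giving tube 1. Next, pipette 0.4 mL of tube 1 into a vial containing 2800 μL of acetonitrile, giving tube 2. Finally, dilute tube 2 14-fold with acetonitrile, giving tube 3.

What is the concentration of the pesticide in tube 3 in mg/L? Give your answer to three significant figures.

0.372 mg/L

Step 1: 12-fold → factor 12
Step 2: 0.4 mL + 2800 μL = 3.2 mL total → factor 3.2/0.4 = 8
Step 3: 14-fold → factor 14
Dilution factor through tube 3 = 12 × 8 × 14 = 1344
[tube 3] = 0.500 mg/mL / 1344 = 0.0003720 mg/mL = 0.372 mg/L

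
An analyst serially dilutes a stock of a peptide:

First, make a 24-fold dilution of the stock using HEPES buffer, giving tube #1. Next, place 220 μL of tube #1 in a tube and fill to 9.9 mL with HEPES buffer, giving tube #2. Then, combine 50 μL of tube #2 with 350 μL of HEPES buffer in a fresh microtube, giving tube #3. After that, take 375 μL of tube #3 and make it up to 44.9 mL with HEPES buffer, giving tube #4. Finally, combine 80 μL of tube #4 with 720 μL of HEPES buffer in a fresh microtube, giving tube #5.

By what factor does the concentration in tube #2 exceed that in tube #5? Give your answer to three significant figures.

9.58 × 10^3

Step 1: 24-fold → factor 24
Step 2: 220 μL brought to 9.9 mL → factor 9900/220 = 45
Step 3: 50 μL + 350 μL = 400 μL total → factor 400/50 = 8
Step 4: 375 μL brought to 44.9 mL → factor 44900/375 = 119.73
Step 5: 80 μL + 720 μL = 800 μL total → factor 800/80 = 10
Dilution factor to tube #2 = 1080; to tube #5 = 1.0345 × 10^7
[tube #2]/[tube #5] = (factor to tube #5)/(factor to tube #2) = 1.0345 × 10^7/1080 = 9.58 × 10^3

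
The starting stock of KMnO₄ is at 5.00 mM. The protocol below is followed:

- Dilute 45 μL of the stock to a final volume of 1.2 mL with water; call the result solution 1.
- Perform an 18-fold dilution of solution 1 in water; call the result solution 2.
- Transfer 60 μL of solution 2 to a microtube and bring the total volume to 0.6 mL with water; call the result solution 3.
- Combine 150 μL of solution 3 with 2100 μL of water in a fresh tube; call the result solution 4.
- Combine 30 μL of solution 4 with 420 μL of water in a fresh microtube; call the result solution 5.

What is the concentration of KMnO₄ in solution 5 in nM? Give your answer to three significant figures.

4.63 nM

Step 1: 45 μL brought to 1.2 mL → factor 1200/45 = 26.667
Step 2: 18-fold → factor 18
Step 3: 60 μL brought to 0.6 mL → factor 600/60 = 10
Step 4: 150 μL + 2100 μL = 2250 μL total → factor 2250/150 = 15
Step 5: 30 μL + 420 μL = 450 μL total → factor 450/30 = 15
Overall dilution factor = 26.667 × 18 × 10 × 15 × 15 = 1.08 × 10^6
Final = 5.00 mM / 1.08 × 10^6 = 4.630 × 10^-6 mM = 4.63 nM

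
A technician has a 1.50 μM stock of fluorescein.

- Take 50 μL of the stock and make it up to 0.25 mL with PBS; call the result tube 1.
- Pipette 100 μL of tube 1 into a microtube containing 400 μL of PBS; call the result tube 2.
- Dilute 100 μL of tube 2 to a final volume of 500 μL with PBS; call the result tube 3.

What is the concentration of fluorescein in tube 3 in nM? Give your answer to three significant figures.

Step 1: 50 μL brought to 0.25 mL → factor 250/50 = 5
Step 2: 100 μL + 400 μL = 500 μL total → factor 500/100 = 5
Step 3: 100 μL brought to 500 μL → factor 500/100 = 5
Overall dilution factor = 5 × 5 × 5 = 125
Final = 1.50 μM / 125 = 0.01200 μM = 12.0 nM

12.0 nM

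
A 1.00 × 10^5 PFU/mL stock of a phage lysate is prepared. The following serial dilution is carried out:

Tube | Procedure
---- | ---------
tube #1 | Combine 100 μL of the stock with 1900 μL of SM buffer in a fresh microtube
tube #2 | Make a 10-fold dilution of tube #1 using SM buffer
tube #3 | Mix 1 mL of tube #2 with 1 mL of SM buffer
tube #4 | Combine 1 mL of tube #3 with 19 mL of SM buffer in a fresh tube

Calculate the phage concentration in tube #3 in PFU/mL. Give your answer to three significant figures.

250 PFU/mL

Step 1: 100 μL + 1900 μL = 2000 μL total → factor 2000/100 = 20
Step 2: 10-fold → factor 10
Step 3: 1 mL + 1 mL = 2 mL total → factor 2/1 = 2
Dilution factor through tube #3 = 20 × 10 × 2 = 400
[tube #3] = 1.00 × 10^5 PFU/mL / 400 = 250 PFU/mL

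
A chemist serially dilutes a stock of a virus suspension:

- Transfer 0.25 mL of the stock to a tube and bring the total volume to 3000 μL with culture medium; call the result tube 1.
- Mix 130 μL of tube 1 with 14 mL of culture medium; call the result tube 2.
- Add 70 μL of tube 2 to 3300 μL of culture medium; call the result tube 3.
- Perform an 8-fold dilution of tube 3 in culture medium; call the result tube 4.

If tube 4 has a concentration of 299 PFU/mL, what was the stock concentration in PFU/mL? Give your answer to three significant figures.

Step 1: 0.25 mL brought to 3000 μL → factor 3/0.25 = 12
Step 2: 130 μL + 14 mL = 14130 μL total → factor 14130/130 = 108.69
Step 3: 70 μL + 3300 μL = 3370 μL total → factor 3370/70 = 48.143
Step 4: 8-fold → factor 8
Overall dilution factor = 12 × 108.69 × 48.143 × 8 = 5.0234 × 10^5
Stock = 299 PFU/mL × 5.0234 × 10^5 = 1.50 × 10^8 PFU/mL

1.50 × 10^8 PFU/mL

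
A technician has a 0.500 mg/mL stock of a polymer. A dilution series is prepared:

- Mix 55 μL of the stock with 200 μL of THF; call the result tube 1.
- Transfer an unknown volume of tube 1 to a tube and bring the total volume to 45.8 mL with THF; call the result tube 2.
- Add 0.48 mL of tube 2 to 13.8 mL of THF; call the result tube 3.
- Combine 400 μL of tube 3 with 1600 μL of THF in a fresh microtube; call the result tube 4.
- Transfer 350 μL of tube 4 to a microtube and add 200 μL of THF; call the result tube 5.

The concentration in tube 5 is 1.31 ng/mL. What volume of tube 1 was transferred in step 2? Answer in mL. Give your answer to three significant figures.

0.130 mL

Step 1: 55 μL + 200 μL = 255 μL total → factor 255/55 = 4.6364
Step 2: v brought to 45.8 mL → factor = 45.8 mL/v
Step 3: 0.48 mL + 13.8 mL = 14.28 mL total → factor 14.28/0.48 = 29.75
Step 4: 400 μL + 1600 μL = 2000 μL total → factor 2000/400 = 5
Step 5: 350 μL + 200 μL = 550 μL total → factor 550/350 = 1.5714
Product of known-step factors = 1083.8
Overall factor = 0.500 mg/mL / (1.31 ng/mL) = 3.8168 × 10^5
Step-2 factor = 3.8168 × 10^5 / 1083.8 = 352.18
v = 45.8 mL / 352.18 = 0.130 mL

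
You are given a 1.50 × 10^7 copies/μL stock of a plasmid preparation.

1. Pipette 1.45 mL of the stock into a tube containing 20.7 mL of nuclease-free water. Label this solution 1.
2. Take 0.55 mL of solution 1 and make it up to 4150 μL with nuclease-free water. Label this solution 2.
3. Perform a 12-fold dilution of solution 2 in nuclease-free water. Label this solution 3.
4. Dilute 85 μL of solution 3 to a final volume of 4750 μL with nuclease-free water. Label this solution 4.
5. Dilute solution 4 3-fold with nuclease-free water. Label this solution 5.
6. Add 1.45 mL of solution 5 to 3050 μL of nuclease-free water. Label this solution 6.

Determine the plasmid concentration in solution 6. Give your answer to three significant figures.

20.8 copies/μL

Step 1: 1.45 mL + 20.7 mL = 22.15 mL total → factor 22.15/1.45 = 15.276
Step 2: 0.55 mL brought to 4150 μL → factor 4.15/0.55 = 7.5455
Step 3: 12-fold → factor 12
Step 4: 85 μL brought to 4750 μL → factor 4750/85 = 55.882
Step 5: 3-fold → factor 3
Step 6: 1.45 mL + 3050 μL = 4.5 mL total → factor 4.5/1.45 = 3.1034
Overall dilution factor = 15.276 × 7.5455 × 12 × 55.882 × 3 × 3.1034 = 7.1964 × 10^5
Final = 1.50 × 10^7 copies/μL / 7.1964 × 10^5 = 20.8 copies/μL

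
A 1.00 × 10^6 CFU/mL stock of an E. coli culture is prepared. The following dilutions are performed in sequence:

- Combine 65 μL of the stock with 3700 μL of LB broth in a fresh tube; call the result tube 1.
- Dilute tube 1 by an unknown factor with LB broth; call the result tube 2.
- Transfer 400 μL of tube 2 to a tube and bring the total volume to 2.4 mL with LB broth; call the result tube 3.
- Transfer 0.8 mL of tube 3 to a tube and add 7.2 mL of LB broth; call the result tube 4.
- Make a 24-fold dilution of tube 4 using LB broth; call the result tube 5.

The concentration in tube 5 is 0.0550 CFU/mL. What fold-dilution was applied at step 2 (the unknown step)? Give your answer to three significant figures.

Step 1: 65 μL + 3700 μL = 3765 μL total → factor 3765/65 = 57.923
Step 2: unknown factor x
Step 3: 400 μL brought to 2.4 mL → factor 2400/400 = 6
Step 4: 0.8 mL + 7.2 mL = 8 mL total → factor 8/0.8 = 10
Step 5: 24-fold → factor 24
Product of known-step factors = 83409
Overall factor = 1.00 × 10^6 CFU/mL / (0.0550 CFU/mL) = 1.8182 × 10^7
x = 1.8182 × 10^7 / 83409 = 218

218-fold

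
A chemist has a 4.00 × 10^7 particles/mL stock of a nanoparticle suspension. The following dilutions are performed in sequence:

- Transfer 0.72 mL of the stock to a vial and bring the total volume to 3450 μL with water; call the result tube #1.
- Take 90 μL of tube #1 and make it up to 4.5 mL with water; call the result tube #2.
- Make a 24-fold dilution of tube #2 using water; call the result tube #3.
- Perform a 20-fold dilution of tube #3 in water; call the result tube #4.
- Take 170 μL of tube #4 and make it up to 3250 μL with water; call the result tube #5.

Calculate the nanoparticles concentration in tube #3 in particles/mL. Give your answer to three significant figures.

6.96 × 10^3 particles/mL

Step 1: 0.72 mL brought to 3450 μL → factor 3.45/0.72 = 4.7917
Step 2: 90 μL brought to 4.5 mL → factor 4500/90 = 50
Step 3: 24-fold → factor 24
Dilution factor through tube #3 = 4.7917 × 50 × 24 = 5750
[tube #3] = 4.00 × 10^7 particles/mL / 5750 = 6.96 × 10^3 particles/mL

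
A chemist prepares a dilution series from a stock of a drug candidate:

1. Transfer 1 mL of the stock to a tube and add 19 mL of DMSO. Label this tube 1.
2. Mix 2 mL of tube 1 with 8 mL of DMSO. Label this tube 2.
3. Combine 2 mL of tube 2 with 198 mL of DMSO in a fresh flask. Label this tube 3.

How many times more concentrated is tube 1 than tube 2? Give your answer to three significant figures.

Step 1: 1 mL + 19 mL = 20 mL total → factor 20/1 = 20
Step 2: 2 mL + 8 mL = 10 mL total → factor 10/2 = 5
Dilution factor to tube 1 = 20; to tube 2 = 100
[tube 1]/[tube 2] = (factor to tube 2)/(factor to tube 1) = 100/20 = 5.00

5.00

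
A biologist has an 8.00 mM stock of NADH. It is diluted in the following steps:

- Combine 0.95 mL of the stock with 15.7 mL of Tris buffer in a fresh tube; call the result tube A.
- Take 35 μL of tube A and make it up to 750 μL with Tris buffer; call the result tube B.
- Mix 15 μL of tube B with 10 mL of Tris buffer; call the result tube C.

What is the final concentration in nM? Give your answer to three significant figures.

Step 1: 0.95 mL + 15.7 mL = 16.65 mL total → factor 16.65/0.95 = 17.526
Step 2: 35 μL brought to 750 μL → factor 750/35 = 21.429
Step 3: 15 μL + 10 mL = 10015 μL total → factor 10015/15 = 667.67
Overall dilution factor = 17.526 × 21.429 × 667.67 = 2.5075 × 10^5
Final = 8.00 mM / 2.5075 × 10^5 = 3.190 × 10^-5 mM = 31.9 nM

31.9 nM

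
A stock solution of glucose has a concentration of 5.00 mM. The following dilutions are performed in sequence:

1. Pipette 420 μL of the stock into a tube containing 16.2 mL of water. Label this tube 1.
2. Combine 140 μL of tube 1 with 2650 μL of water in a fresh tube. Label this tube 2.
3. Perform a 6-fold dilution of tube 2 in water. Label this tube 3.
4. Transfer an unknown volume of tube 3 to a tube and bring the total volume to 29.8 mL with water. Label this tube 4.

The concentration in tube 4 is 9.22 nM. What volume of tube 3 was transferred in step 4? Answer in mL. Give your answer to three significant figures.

0.260 mL

Step 1: 420 μL + 16.2 mL = 16620 μL total → factor 16620/420 = 39.571
Step 2: 140 μL + 2650 μL = 2790 μL total → factor 2790/140 = 19.929
Step 3: 6-fold → factor 6
Step 4: v brought to 29.8 mL → factor = 29.8 mL/v
Product of known-step factors = 4731.6
Overall factor = 5.00 mM / (9.22 nM) = 5.423 × 10^5
Step-4 factor = 5.423 × 10^5 / 4731.6 = 114.61
v = 29.8 mL / 114.61 = 0.260 mL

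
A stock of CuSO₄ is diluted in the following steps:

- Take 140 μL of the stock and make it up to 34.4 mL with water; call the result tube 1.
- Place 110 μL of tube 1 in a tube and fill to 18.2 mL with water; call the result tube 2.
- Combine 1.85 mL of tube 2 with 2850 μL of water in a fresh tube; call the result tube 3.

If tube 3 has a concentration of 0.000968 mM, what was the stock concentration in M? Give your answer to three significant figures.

Step 1: 140 μL brought to 34.4 mL → factor 34400/140 = 245.71
Step 2: 110 μL brought to 18.2 mL → factor 18200/110 = 165.45
Step 3: 1.85 mL + 2850 μL = 4.7 mL total → factor 4.7/1.85 = 2.5405
Overall dilution factor = 245.71 × 165.45 × 2.5405 = 1.0328 × 10^5
Stock = 0.000968 mM × 1.0328 × 10^5 = 99.98 mM = 0.100 M

0.100 M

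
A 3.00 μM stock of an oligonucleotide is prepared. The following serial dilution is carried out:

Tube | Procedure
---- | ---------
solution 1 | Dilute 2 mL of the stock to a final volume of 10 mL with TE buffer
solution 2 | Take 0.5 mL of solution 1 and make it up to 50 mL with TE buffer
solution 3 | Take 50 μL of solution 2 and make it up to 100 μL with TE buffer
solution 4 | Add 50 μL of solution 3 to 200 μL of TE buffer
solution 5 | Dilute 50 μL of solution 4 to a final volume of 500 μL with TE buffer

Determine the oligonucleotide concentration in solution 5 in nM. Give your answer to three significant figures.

Step 1: 2 mL brought to 10 mL → factor 10/2 = 5
Step 2: 0.5 mL brought to 50 mL → factor 50/0.5 = 100
Step 3: 50 μL brought to 100 μL → factor 100/50 = 2
Step 4: 50 μL + 200 μL = 250 μL total → factor 250/50 = 5
Step 5: 50 μL brought to 500 μL → factor 500/50 = 10
Overall dilution factor = 5 × 100 × 2 × 5 × 10 = 50000
Final = 3.00 μM / 50000 = 6.000 × 10^-5 μM = 0.0600 nM

0.0600 nM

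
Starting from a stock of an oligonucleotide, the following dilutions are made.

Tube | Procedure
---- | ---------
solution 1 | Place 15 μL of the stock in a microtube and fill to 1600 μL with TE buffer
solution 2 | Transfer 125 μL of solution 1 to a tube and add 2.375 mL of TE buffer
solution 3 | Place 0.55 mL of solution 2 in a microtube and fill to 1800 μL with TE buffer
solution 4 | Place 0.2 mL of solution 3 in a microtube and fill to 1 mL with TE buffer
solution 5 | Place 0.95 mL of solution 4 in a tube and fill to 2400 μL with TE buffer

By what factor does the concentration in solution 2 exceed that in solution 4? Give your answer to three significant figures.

Step 1: 15 μL brought to 1600 μL → factor 1600/15 = 106.67
Step 2: 125 μL + 2.375 mL = 2500 μL total → factor 2500/125 = 20
Step 3: 0.55 mL brought to 1800 μL → factor 1.8/0.55 = 3.2727
Step 4: 0.2 mL brought to 1 mL → factor 1/0.2 = 5
Dilution factor to solution 2 = 2133.3; to solution 4 = 34909
[solution 2]/[solution 4] = (factor to solution 4)/(factor to solution 2) = 34909/2133.3 = 16.4

16.4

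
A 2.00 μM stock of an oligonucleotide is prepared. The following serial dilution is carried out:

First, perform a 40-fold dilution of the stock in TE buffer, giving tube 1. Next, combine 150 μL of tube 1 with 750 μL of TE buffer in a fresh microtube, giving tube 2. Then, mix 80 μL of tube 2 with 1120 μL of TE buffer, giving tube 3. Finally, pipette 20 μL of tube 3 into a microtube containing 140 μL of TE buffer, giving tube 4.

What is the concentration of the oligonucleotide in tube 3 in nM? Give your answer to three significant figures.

0.556 nM

Step 1: 40-fold → factor 40
Step 2: 150 μL + 750 μL = 900 μL total → factor 900/150 = 6
Step 3: 80 μL + 1120 μL = 1200 μL total → factor 1200/80 = 15
Dilution factor through tube 3 = 40 × 6 × 15 = 3600
[tube 3] = 2.00 μM / 3600 = 0.0005556 μM = 0.556 nM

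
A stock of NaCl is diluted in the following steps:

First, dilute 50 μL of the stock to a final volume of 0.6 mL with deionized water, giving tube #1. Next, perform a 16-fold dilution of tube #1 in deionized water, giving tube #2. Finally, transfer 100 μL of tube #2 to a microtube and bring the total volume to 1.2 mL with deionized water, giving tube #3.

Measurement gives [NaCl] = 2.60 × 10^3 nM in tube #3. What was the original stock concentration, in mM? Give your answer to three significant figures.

5.99 mM

Step 1: 50 μL brought to 0.6 mL → factor 600/50 = 12
Step 2: 16-fold → factor 16
Step 3: 100 μL brought to 1.2 mL → factor 1200/100 = 12
Overall dilution factor = 12 × 16 × 12 = 2304
Stock = 2.60 × 10^3 nM × 2304 = 5.990 × 10^6 nM = 5.99 mM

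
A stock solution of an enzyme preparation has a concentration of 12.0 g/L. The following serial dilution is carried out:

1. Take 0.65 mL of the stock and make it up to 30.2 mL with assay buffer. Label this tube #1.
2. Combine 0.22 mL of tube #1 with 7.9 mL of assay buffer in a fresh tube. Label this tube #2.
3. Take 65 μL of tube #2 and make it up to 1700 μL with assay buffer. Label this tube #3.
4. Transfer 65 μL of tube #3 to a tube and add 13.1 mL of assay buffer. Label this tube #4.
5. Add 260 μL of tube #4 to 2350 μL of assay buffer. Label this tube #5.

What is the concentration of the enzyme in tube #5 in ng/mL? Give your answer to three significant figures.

Step 1: 0.65 mL brought to 30.2 mL → factor 30.2/0.65 = 46.462
Step 2: 0.22 mL + 7.9 mL = 8.12 mL total → factor 8.12/0.22 = 36.909
Step 3: 65 μL brought to 1700 μL → factor 1700/65 = 26.154
Step 4: 65 μL + 13.1 mL = 13165 μL total → factor 13165/65 = 202.54
Step 5: 260 μL + 2350 μL = 2610 μL total → factor 2610/260 = 10.038
Overall dilution factor = 46.462 × 36.909 × 26.154 × 202.54 × 10.038 = 9.1188 × 10^7
Final = 12.0 g/L / 9.1188 × 10^7 = 1.316 × 10^-7 g/L = 0.132 ng/mL

0.132 ng/mL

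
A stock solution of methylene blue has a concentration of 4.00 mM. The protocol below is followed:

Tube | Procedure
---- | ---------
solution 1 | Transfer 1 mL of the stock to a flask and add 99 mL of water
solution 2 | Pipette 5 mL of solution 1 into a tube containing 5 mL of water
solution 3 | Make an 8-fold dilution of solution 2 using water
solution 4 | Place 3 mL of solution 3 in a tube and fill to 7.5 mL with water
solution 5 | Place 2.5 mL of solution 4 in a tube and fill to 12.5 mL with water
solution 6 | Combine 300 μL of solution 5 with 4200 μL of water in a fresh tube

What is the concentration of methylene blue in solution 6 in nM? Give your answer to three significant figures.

13.3 nM

Step 1: 1 mL + 99 mL = 100 mL total → factor 100/1 = 100
Step 2: 5 mL + 5 mL = 10 mL total → factor 10/5 = 2
Step 3: 8-fold → factor 8
Step 4: 3 mL brought to 7.5 mL → factor 7.5/3 = 2.5
Step 5: 2.5 mL brought to 12.5 mL → factor 12.5/2.5 = 5
Step 6: 300 μL + 4200 μL = 4500 μL total → factor 4500/300 = 15
Overall dilution factor = 100 × 2 × 8 × 2.5 × 5 × 15 = 3 × 10^5
Final = 4.00 mM / 3 × 10^5 = 1.333 × 10^-5 mM = 13.3 nM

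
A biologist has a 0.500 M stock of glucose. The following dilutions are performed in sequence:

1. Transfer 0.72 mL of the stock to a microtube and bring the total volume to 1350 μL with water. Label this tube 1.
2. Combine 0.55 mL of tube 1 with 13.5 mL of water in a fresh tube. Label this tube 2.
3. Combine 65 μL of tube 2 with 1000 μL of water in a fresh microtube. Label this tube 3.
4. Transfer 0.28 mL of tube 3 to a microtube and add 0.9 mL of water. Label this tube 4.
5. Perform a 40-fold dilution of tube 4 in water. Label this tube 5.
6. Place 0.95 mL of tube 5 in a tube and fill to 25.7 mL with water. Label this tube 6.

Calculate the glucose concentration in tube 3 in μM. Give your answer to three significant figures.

637 μM

Step 1: 0.72 mL brought to 1350 μL → factor 1.35/0.72 = 1.875
Step 2: 0.55 mL + 13.5 mL = 14.05 mL total → factor 14.05/0.55 = 25.545
Step 3: 65 μL + 1000 μL = 1065 μL total → factor 1065/65 = 16.385
Dilution factor through tube 3 = 1.875 × 25.545 × 16.385 = 784.79
[tube 3] = 0.500 M / 784.79 = 0.0006371 M = 637 μM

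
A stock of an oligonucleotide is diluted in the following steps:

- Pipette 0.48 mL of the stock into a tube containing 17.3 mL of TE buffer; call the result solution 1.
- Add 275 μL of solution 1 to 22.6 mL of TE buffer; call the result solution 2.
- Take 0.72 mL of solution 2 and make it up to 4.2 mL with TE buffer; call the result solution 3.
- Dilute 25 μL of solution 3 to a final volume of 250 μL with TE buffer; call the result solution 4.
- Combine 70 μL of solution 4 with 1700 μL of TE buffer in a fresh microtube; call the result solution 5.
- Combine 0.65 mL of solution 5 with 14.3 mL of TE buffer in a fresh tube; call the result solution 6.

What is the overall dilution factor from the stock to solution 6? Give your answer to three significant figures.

1.05 × 10^8

Step 1: 0.48 mL + 17.3 mL = 17.78 mL total → factor 17.78/0.48 = 37.042
Step 2: 275 μL + 22.6 mL = 22875 μL total → factor 22875/275 = 83.182
Step 3: 0.72 mL brought to 4.2 mL → factor 4.2/0.72 = 5.8333
Step 4: 25 μL brought to 250 μL → factor 250/25 = 10
Step 5: 70 μL + 1700 μL = 1770 μL total → factor 1770/70 = 25.286
Step 6: 0.65 mL + 14.3 mL = 14.95 mL total → factor 14.95/0.65 = 23
Overall dilution factor = 37.042 × 83.182 × 5.8333 × 10 × 25.286 × 23 = 1.0453 × 10^8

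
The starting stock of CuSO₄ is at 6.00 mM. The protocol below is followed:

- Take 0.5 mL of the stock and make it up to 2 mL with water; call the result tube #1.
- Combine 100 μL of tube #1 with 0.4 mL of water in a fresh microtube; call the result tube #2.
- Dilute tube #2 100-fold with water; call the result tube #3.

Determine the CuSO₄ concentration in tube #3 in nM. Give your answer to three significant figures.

3.00 × 10^3 nM

Step 1: 0.5 mL brought to 2 mL → factor 2/0.5 = 4
Step 2: 100 μL + 0.4 mL = 500 μL total → factor 500/100 = 5
Step 3: 100-fold → factor 100
Overall dilution factor = 4 × 5 × 100 = 2000
Final = 6.00 mM / 2000 = 0.003000 mM = 3.00 × 10^3 nM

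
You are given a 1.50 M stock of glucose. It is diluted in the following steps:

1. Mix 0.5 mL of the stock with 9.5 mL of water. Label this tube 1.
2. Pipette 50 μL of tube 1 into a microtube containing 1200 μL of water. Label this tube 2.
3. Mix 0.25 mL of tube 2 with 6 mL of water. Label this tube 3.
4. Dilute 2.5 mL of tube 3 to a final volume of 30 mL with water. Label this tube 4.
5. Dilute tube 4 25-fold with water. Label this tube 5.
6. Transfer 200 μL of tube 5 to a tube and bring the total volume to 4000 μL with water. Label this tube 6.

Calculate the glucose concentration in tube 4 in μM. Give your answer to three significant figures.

10.0 μM

Step 1: 0.5 mL + 9.5 mL = 10 mL total → factor 10/0.5 = 20
Step 2: 50 μL + 1200 μL = 1250 μL total → factor 1250/50 = 25
Step 3: 0.25 mL + 6 mL = 6.25 mL total → factor 6.25/0.25 = 25
Step 4: 2.5 mL brought to 30 mL → factor 30/2.5 = 12
Dilution factor through tube 4 = 20 × 25 × 25 × 12 = 1.5 × 10^5
[tube 4] = 1.50 M / 1.5 × 10^5 = 1.000 × 10^-5 M = 10.0 μM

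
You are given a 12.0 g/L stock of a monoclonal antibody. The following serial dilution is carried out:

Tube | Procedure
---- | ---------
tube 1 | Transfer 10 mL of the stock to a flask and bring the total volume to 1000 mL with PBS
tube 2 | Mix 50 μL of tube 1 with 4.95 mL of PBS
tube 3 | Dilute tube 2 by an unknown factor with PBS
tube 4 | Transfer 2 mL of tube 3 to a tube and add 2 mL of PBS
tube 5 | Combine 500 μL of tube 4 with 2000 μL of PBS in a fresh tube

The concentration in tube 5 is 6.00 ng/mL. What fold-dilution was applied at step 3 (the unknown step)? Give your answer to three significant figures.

20.0-fold

Step 1: 10 mL brought to 1000 mL → factor 1000/10 = 100
Step 2: 50 μL + 4.95 mL = 5000 μL total → factor 5000/50 = 100
Step 3: unknown factor x
Step 4: 2 mL + 2 mL = 4 mL total → factor 4/2 = 2
Step 5: 500 μL + 2000 μL = 2500 μL total → factor 2500/500 = 5
Product of known-step factors = 1 × 10^5
Overall factor = 12.0 g/L / (6.00 ng/mL) = 2 × 10^6
x = 2 × 10^6 / 1 × 10^5 = 20.0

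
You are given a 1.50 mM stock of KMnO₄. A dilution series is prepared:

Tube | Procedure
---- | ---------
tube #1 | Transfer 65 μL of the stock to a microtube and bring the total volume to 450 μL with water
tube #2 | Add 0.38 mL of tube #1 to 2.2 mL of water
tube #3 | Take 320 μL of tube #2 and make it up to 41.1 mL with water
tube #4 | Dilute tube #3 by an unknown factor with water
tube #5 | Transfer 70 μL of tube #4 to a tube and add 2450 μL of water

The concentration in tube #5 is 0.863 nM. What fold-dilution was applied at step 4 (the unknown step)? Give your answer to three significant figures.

Step 1: 65 μL brought to 450 μL → factor 450/65 = 6.9231
Step 2: 0.38 mL + 2.2 mL = 2.58 mL total → factor 2.58/0.38 = 6.7895
Step 3: 320 μL brought to 41.1 mL → factor 41100/320 = 128.44
Step 4: unknown factor x
Step 5: 70 μL + 2450 μL = 2520 μL total → factor 2520/70 = 36
Product of known-step factors = 2.1733 × 10^5
Overall factor = 1.50 mM / (0.863 nM) = 1.7381 × 10^6
x = 1.7381 × 10^6 / 2.1733 × 10^5 = 8.00

8.00-fold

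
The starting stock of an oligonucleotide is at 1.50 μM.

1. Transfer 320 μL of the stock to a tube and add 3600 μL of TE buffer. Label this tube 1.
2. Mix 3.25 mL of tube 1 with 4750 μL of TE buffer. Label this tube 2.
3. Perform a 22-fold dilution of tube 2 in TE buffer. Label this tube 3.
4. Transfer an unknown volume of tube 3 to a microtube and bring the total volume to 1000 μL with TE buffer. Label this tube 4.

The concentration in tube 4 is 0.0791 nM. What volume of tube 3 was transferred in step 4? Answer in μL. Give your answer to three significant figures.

Step 1: 320 μL + 3600 μL = 3920 μL total → factor 3920/320 = 12.25
Step 2: 3.25 mL + 4750 μL = 8 mL total → factor 8/3.25 = 2.4615
Step 3: 22-fold → factor 22
Step 4: v brought to 1000 μL → factor = 1000 μL/v
Product of known-step factors = 663.38
Overall factor = 1.50 μM / (0.0791 nM) = 18963
Step-4 factor = 18963 / 663.38 = 28.586
v = 1000 μL / 28.586 = 35.0 μL

35.0 μL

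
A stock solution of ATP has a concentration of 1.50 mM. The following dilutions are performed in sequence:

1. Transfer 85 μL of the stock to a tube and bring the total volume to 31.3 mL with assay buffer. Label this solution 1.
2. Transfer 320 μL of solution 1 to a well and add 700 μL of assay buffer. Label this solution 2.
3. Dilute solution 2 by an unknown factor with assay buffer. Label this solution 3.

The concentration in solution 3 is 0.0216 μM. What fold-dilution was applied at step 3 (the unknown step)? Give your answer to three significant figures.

59.2-fold

Step 1: 85 μL brought to 31.3 mL → factor 31300/85 = 368.24
Step 2: 320 μL + 700 μL = 1020 μL total → factor 1020/320 = 3.1875
Step 3: unknown factor x
Product of known-step factors = 1173.8
Overall factor = 1.50 mM / (0.0216 μM) = 69444
x = 69444 / 1173.8 = 59.2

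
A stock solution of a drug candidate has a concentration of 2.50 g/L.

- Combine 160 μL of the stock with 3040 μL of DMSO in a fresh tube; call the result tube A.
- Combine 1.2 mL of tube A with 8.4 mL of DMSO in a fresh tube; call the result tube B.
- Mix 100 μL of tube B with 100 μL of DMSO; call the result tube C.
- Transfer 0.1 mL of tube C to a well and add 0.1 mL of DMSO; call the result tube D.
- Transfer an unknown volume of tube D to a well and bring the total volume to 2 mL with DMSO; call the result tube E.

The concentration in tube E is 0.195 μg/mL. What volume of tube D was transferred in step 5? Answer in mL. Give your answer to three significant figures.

0.0998 mL

Step 1: 160 μL + 3040 μL = 3200 μL total → factor 3200/160 = 20
Step 2: 1.2 mL + 8.4 mL = 9.6 mL total → factor 9.6/1.2 = 8
Step 3: 100 μL + 100 μL = 200 μL total → factor 200/100 = 2
Step 4: 0.1 mL + 0.1 mL = 0.2 mL total → factor 0.2/0.1 = 2
Step 5: v brought to 2 mL → factor = 2 mL/v
Product of known-step factors = 640
Overall factor = 2.50 g/L / (0.195 μg/mL) = 12821
Step-5 factor = 12821 / 640 = 20.032
v = 2 mL / 20.032 = 0.0998 mL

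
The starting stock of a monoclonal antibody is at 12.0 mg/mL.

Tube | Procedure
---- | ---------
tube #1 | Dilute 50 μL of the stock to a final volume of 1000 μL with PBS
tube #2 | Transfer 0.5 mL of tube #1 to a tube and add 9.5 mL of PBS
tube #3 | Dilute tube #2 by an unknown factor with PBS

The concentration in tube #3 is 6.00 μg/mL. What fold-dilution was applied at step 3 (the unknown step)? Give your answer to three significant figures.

5.00-fold

Step 1: 50 μL brought to 1000 μL → factor 1000/50 = 20
Step 2: 0.5 mL + 9.5 mL = 10 mL total → factor 10/0.5 = 20
Step 3: unknown factor x
Product of known-step factors = 400
Overall factor = 12.0 mg/mL / (6.00 μg/mL) = 2000
x = 2000 / 400 = 5.00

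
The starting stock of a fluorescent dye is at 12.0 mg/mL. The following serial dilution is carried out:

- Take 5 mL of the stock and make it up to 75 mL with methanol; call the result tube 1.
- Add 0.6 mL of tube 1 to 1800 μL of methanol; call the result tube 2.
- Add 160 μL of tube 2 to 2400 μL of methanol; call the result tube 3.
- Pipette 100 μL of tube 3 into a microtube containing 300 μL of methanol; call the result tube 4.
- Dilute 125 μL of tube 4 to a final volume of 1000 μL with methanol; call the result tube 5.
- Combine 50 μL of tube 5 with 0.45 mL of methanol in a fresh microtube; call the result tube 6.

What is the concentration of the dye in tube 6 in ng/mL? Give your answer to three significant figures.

Step 1: 5 mL brought to 75 mL → factor 75/5 = 15
Step 2: 0.6 mL + 1800 μL = 2.4 mL total → factor 2.4/0.6 = 4
Step 3: 160 μL + 2400 μL = 2560 μL total → factor 2560/160 = 16
Step 4: 100 μL + 300 μL = 400 μL total → factor 400/100 = 4
Step 5: 125 μL brought to 1000 μL → factor 1000/125 = 8
Step 6: 50 μL + 0.45 mL = 500 μL total → factor 500/50 = 10
Overall dilution factor = 15 × 4 × 16 × 4 × 8 × 10 = 3.072 × 10^5
Final = 12.0 mg/mL / 3.072 × 10^5 = 3.906 × 10^-5 mg/mL = 39.1 ng/mL

39.1 ng/mL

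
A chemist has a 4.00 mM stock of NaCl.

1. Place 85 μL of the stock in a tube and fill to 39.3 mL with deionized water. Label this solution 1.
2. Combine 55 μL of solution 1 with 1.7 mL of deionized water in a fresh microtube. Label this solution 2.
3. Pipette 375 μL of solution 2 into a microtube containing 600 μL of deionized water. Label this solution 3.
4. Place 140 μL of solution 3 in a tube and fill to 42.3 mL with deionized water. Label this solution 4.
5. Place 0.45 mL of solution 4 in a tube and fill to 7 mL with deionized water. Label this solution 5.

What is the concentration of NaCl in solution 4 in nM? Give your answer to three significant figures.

Step 1: 85 μL brought to 39.3 mL → factor 39300/85 = 462.35
Step 2: 55 μL + 1.7 mL = 1755 μL total → factor 1755/55 = 31.909
Step 3: 375 μL + 600 μL = 975 μL total → factor 975/375 = 2.6
Step 4: 140 μL brought to 42.3 mL → factor 42300/140 = 302.14
Dilution factor through solution 4 = 462.35 × 31.909 × 2.6 × 302.14 = 1.159 × 10^7
[solution 4] = 4.00 mM / 1.159 × 10^7 = 3.451 × 10^-7 mM = 0.345 nM

0.345 nM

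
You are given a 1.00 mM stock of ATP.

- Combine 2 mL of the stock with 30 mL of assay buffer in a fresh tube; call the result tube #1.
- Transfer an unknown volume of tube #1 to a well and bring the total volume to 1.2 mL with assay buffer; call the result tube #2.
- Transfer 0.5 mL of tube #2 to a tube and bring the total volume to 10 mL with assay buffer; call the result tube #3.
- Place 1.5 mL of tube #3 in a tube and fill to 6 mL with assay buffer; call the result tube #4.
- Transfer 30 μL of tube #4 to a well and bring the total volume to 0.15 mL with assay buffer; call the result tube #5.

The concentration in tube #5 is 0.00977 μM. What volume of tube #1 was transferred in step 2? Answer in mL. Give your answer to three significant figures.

Step 1: 2 mL + 30 mL = 32 mL total → factor 32/2 = 16
Step 2: v brought to 1.2 mL → factor = 1.2 mL/v
Step 3: 0.5 mL brought to 10 mL → factor 10/0.5 = 20
Step 4: 1.5 mL brought to 6 mL → factor 6/1.5 = 4
Step 5: 30 μL brought to 0.15 mL → factor 150/30 = 5
Product of known-step factors = 6400
Overall factor = 1.00 mM / (0.00977 μM) = 1.0235 × 10^5
Step-2 factor = 1.0235 × 10^5 / 6400 = 15.993
v = 1.2 mL / 15.993 = 0.0750 mL

0.0750 mL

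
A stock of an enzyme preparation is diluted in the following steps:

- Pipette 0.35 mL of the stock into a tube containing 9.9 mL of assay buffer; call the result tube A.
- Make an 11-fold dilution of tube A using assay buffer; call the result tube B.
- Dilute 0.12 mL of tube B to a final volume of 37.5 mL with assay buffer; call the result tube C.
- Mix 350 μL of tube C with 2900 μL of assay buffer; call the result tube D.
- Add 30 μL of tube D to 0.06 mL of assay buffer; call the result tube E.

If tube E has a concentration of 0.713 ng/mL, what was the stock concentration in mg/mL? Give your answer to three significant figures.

2.00 mg/mL

Step 1: 0.35 mL + 9.9 mL = 10.25 mL total → factor 10.25/0.35 = 29.286
Step 2: 11-fold → factor 11
Step 3: 0.12 mL brought to 37.5 mL → factor 37.5/0.12 = 312.5
Step 4: 350 μL + 2900 μL = 3250 μL total → factor 3250/350 = 9.2857
Step 5: 30 μL + 0.06 mL = 90 μL total → factor 90/30 = 3
Overall dilution factor = 29.286 × 11 × 312.5 × 9.2857 × 3 = 2.8044 × 10^6
Stock = 0.713 ng/mL × 2.8044 × 10^6 = 2.000 × 10^6 ng/mL = 2.00 mg/mL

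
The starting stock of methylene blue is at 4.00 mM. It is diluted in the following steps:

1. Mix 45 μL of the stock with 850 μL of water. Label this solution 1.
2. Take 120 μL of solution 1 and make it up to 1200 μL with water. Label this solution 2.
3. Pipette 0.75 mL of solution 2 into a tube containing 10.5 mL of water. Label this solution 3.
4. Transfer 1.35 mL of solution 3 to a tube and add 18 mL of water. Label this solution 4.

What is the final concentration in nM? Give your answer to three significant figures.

Step 1: 45 μL + 850 μL = 895 μL total → factor 895/45 = 19.889
Step 2: 120 μL brought to 1200 μL → factor 1200/120 = 10
Step 3: 0.75 mL + 10.5 mL = 11.25 mL total → factor 11.25/0.75 = 15
Step 4: 1.35 mL + 18 mL = 19.35 mL total → factor 19.35/1.35 = 14.333
Overall dilution factor = 19.889 × 10 × 15 × 14.333 = 42761
Final = 4.00 mM / 42761 = 9.354 × 10^-5 mM = 93.5 nM

93.5 nM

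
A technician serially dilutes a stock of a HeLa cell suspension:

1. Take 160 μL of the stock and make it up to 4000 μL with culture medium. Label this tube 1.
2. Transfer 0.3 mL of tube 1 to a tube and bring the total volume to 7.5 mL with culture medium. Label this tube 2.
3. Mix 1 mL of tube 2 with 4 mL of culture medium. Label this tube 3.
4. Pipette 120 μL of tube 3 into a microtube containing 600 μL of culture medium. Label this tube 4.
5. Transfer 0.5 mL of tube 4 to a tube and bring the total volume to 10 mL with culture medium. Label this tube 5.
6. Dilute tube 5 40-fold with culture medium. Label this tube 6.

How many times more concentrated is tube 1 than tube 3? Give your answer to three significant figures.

125

Step 1: 160 μL brought to 4000 μL → factor 4000/160 = 25
Step 2: 0.3 mL brought to 7.5 mL → factor 7.5/0.3 = 25
Step 3: 1 mL + 4 mL = 5 mL total → factor 5/1 = 5
Dilution factor to tube 1 = 25; to tube 3 = 3125
[tube 1]/[tube 3] = (factor to tube 3)/(factor to tube 1) = 3125/25 = 125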